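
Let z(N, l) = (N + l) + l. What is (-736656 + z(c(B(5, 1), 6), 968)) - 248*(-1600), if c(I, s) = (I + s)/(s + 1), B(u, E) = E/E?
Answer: -337919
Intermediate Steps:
B(u, E) = 1
c(I, s) = (I + s)/(1 + s)
z(N, l) = N + 2*l
(-736656 + z(c(B(5, 1), 6), 968)) - 248*(-1600) = (-736656 + ((1 + 6)/(1 + 6) + 2*968)) - 248*(-1600) = (-736656 + (7/7 + 1936)) + 396800 = (-736656 + ((1/7)*7 + 1936)) + 396800 = (-736656 + (1 + 1936)) + 396800 = (-736656 + 1937) + 396800 = -734719 + 396800 = -337919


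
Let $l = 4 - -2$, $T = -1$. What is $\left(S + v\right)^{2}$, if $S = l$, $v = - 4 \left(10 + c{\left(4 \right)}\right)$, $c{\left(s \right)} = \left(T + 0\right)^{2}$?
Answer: $1444$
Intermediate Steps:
$c{\left(s \right)} = 1$ ($c{\left(s \right)} = \left(-1 + 0\right)^{2} = \left(-1\right)^{2} = 1$)
$v = -44$ ($v = - 4 \left(10 + 1\right) = \left(-4\right) 11 = -44$)
$l = 6$ ($l = 4 + 2 = 6$)
$S = 6$
$\left(S + v\right)^{2} = \left(6 - 44\right)^{2} = \left(-38\right)^{2} = 1444$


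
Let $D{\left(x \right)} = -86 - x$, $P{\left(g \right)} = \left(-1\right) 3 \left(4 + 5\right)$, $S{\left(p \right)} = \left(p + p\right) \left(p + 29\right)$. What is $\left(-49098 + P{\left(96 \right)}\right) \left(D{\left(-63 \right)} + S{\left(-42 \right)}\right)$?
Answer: $-52514625$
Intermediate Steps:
$S{\left(p \right)} = 2 p \left(29 + p\right)$
$P{\left(g \right)} = -27$ ($P{\left(g \right)} = \left(-3\right) 9 = -27$)
$\left(-49098 + P{\left(96 \right)}\right) \left(D{\left(-63 \right)} + S{\left(-42 \right)}\right) = \left(-49098 - 27\right) \left(\left(-86 - -63\right) + 2 \left(-42\right) \left(29 - 42\right)\right) = - 49125 \left(\left(-86 + 63\right) + 2 \left(-42\right) \left(-13\right)\right) = - 49125 \left(-23 + 1092\right) = \left(-49125\right) 1069 = -52514625$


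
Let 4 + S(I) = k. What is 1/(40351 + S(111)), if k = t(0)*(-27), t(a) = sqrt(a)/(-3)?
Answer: 1/40347 ≈ 2.4785e-5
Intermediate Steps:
t(a) = -sqrt(a)/3
k = 0 (k = -sqrt(0)/3*(-27) = -1/3*0*(-27) = 0*(-27) = 0)
S(I) = -4 (S(I) = -4 + 0 = -4)
1/(40351 + S(111)) = 1/(40351 - 4) = 1/40347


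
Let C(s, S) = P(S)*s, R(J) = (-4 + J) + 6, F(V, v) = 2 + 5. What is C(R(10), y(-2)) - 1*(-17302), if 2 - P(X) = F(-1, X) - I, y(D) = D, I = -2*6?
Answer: 17098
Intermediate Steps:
F(V, v) = 7
I = -12
P(X) = -17 (P(X) = 2 - (7 - 1*(-12)) = 2 - (7 + 12) = 2 - 1*19 = 2 - 19 = -17)
R(J) = 2 + J
C(s, S) = -17*s
C(R(10), y(-2)) - 1*(-17302) = -17*(2 + 10) - 1*(-17302) = -17*12 + 17302 = -204 + 17302 = 17098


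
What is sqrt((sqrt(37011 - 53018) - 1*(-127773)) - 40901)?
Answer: sqrt(86872 + I*sqrt(16007)) ≈ 294.74 + 0.215*I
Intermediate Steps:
sqrt((sqrt(37011 - 53018) - 1*(-127773)) - 40901) = sqrt((sqrt(-16007) + 127773) - 40901) = sqrt((I*sqrt(16007) + 127773) - 40901) = sqrt((127773 + I*sqrt(16007)) - 40901) = sqrt(86872 + I*sqrt(16007))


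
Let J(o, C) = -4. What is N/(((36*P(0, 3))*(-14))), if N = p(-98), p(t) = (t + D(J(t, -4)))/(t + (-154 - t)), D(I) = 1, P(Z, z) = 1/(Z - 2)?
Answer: 97/38808 ≈ 0.0024995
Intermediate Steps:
P(Z, z) = 1/(-2 + Z)
p(t) = -1/154 - t/154 (p(t) = (t + 1)/(t + (-154 - t)) = (1 + t)/(-154) = (1 + t)*(-1/154) = -1/154 - t/154)
N = 97/154 (N = -1/154 - 1/154*(-98) = -1/154 + 7/11 = 97/154 ≈ 0.62987)
N/(((36*P(0, 3))*(-14))) = 97/(154*(((36/(-2 + 0))*(-14)))) = 97/(154*(((36/(-2))*(-14)))) = 97/(154*(((36*(-½))*(-14)))) = 97/(154*((-18*(-14)))) = (97/154)/252 = (97/154)*(1/252) = 97/38808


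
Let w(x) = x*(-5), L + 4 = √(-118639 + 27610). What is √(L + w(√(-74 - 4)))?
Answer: √(-4 + I*√91029 - 5*I*√78) ≈ 11.26 + 11.436*I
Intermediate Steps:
L = -4 + I*√91029 (L = -4 + √(-118639 + 27610) = -4 + √(-91029) = -4 + I*√91029 ≈ -4.0 + 301.71*I)
w(x) = -5*x
√(L + w(√(-74 - 4))) = √((-4 + I*√91029) - 5*√(-74 - 4)) = √((-4 + I*√91029) - 5*I*√78) = √(-4 + I*√91029 - 5*I*√78)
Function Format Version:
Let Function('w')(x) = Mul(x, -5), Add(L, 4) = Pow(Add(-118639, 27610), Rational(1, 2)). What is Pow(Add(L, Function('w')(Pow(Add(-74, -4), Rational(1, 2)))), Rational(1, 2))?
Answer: Pow(Add(-4, Mul(I, Pow(91029, Rational(1, 2))), Mul(-5, I, Pow(78, Rational(1, 2)))), Rational(1, 2)) ≈ Add(11.260, Mul(11.436, I))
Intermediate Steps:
L = Add(-4, Mul(I, Pow(91029, Rational(1, 2)))) (L = Add(-4, Pow(Add(-118639, 27610), Rational(1, 2))) = Add(-4, Pow(-91029, Rational(1, 2))) = Add(-4, Mul(I, Pow(91029, Rational(1, 2)))) ≈ Add(-4.0000, Mul(301.71, I)))
Function('w')(x) = Mul(-5, x)
Pow(Add(L, Function('w')(Pow(Add(-74, -4), Rational(1, 2)))), Rational(1, 2)) = Pow(Add(Add(-4, Mul(I, Pow(91029, Rational(1, 2)))), Mul(-5, Pow(Add(-74, -4), Rational(1, 2)))), Rational(1, 2)) = Pow(Add(Add(-4, Mul(I, Pow(91029, Rational(1, 2)))), Mul(-5, Pow(-78, Rational(1, 2)))), Rational(1, 2)) = Pow(Add(Add(-4, Mul(I, Pow(91029, Rational(1, 2)))), Mul(-5, Mul(I, Pow(78, Rational(1, 2))))), Rational(1, 2)) = Pow(Add(Add(-4, Mul(I, Pow(91029, Rational(1, 2)))), Mul(-5, I, Pow(78, Rational(1, 2)))), Rational(1, 2)) = Pow(Add(-4, Mul(I, Pow(91029, Rational(1, 2))), Mul(-5, I, Pow(78, Rational(1, 2)))), Rational(1, 2))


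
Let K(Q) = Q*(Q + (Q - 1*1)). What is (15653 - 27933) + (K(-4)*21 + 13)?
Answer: -11511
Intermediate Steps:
K(Q) = Q*(-1 + 2*Q) (K(Q) = Q*(Q + (Q - 1)) = Q*(Q + (-1 + Q)) = Q*(-1 + 2*Q))
(15653 - 27933) + (K(-4)*21 + 13) = (15653 - 27933) + (-4*(-1 + 2*(-4))*21 + 13) = -12280 + (-4*(-1 - 8)*21 + 13) = -12280 + (-4*(-9)*21 + 13) = -12280 + (36*21 + 13) = -12280 + (756 + 13) = -12280 + 769 = -11511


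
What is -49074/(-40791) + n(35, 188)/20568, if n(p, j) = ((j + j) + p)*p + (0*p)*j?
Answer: 177348063/93221032 ≈ 1.9024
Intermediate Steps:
n(p, j) = p*(p + 2*j) (n(p, j) = (2*j + p)*p + 0*j = (p + 2*j)*p + 0 = p*(p + 2*j) + 0 = p*(p + 2*j))
-49074/(-40791) + n(35, 188)/20568 = -49074/(-40791) + (35*(35 + 2*188))/20568 = -49074*(-1/40791) + (35*(35 + 376))*(1/20568) = 16358/13597 + (35*411)*(1/20568) = 16358/13597 + 14385*(1/20568) = 16358/13597 + 4795/6856 = 177348063/93221032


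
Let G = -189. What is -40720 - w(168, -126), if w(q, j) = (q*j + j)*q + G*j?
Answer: 3512858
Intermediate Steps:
w(q, j) = -189*j + q*(j + j*q) (w(q, j) = (q*j + j)*q - 189*j = (j*q + j)*q - 189*j = (j + j*q)*q - 189*j = q*(j + j*q) - 189*j = -189*j + q*(j + j*q))
-40720 - w(168, -126) = -40720 - (-126)*(-189 + 168 + 168²) = -40720 - (-126)*(-189 + 168 + 28224) = -40720 - (-126)*28203 = -40720 - 1*(-3553578) = -40720 + 3553578 = 3512858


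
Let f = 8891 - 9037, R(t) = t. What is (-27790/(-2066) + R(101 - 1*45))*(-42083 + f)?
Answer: -3029635147/1033 ≈ -2.9329e+6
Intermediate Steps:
f = -146
(-27790/(-2066) + R(101 - 1*45))*(-42083 + f) = (-27790/(-2066) + (101 - 1*45))*(-42083 - 146) = (-27790*(-1/2066) + (101 - 45))*(-42229) = (13895/1033 + 56)*(-42229) = (71743/1033)*(-42229) = -3029635147/1033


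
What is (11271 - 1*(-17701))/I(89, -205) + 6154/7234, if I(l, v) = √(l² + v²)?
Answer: 3077/3617 + 14486*√49946/24973 ≈ 130.49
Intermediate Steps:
(11271 - 1*(-17701))/I(89, -205) + 6154/7234 = (11271 - 1*(-17701))/(√(89² + (-205)²)) + 6154/7234 = (11271 + 17701)/(√(7921 + 42025)) + 6154*(1/7234) = 28972/(√49946) + 3077/3617 = 28972*(√49946/49946) + 3077/3617 = 14486*√49946/24973 + 3077/3617 = 3077/3617 + 14486*√49946/24973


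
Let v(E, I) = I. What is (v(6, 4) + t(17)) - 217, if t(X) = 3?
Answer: -210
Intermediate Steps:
(v(6, 4) + t(17)) - 217 = (4 + 3) - 217 = 7 - 217 = -210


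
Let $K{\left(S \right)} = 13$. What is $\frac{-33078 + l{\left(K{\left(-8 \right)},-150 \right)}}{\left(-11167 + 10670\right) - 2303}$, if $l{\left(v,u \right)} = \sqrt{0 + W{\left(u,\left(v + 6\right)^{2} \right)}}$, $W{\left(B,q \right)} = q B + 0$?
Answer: $\frac{16539}{1400} - \frac{19 i \sqrt{6}}{560} \approx 11.814 - 0.083108 i$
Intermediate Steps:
$W{\left(B,q \right)} = B q$ ($W{\left(B,q \right)} = B q + 0 = B q$)
$l{\left(v,u \right)} = \sqrt{u \left(6 + v\right)^{2}}$ ($l{\left(v,u \right)} = \sqrt{0 + u \left(v + 6\right)^{2}} = \sqrt{0 + u \left(6 + v\right)^{2}} = \sqrt{u \left(6 + v\right)^{2}}$)
$\frac{-33078 + l{\left(K{\left(-8 \right)},-150 \right)}}{\left(-11167 + 10670\right) - 2303} = \frac{-33078 + \sqrt{- 150 \left(6 + 13\right)^{2}}}{\left(-11167 + 10670\right) - 2303} = \frac{-33078 + \sqrt{- 150 \cdot 19^{2}}}{-497 - 2303} = \frac{-33078 + \sqrt{\left(-150\right) 361}}{-2800} = \left(-33078 + \sqrt{-54150}\right) \left(- \frac{1}{2800}\right) = \left(-33078 + 95 i \sqrt{6}\right) \left(- \frac{1}{2800}\right) = \frac{16539}{1400} - \frac{19 i \sqrt{6}}{560}$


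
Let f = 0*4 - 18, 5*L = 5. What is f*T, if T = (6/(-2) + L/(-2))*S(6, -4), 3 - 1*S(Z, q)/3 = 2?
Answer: 189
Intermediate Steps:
L = 1 (L = (⅕)*5 = 1)
S(Z, q) = 3 (S(Z, q) = 9 - 3*2 = 9 - 6 = 3)
T = -21/2 (T = (6/(-2) + 1/(-2))*3 = (6*(-½) + 1*(-½))*3 = (-3 - ½)*3 = -7/2*3 = -21/2 ≈ -10.500)
f = -18 (f = 0 - 18 = -18)
f*T = -18*(-21/2) = 189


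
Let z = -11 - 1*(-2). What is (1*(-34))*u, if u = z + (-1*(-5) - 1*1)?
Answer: 170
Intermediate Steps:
z = -9 (z = -11 + 2 = -9)
u = -5 (u = -9 + (-1*(-5) - 1*1) = -9 + (5 - 1) = -9 + 4 = -5)
(1*(-34))*u = (1*(-34))*(-5) = -34*(-5) = 170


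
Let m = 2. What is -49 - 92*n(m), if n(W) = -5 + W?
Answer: 227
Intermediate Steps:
-49 - 92*n(m) = -49 - 92*(-5 + 2) = -49 - 92*(-3) = -49 + 276 = 227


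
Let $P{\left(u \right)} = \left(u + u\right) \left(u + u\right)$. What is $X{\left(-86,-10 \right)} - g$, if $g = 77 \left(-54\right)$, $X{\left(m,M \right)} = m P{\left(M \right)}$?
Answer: $-30242$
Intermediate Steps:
$P{\left(u \right)} = 4 u^{2}$ ($P{\left(u \right)} = 2 u 2 u = 4 u^{2}$)
$X{\left(m,M \right)} = 4 m M^{2}$ ($X{\left(m,M \right)} = m 4 M^{2} = 4 m M^{2}$)
$g = -4158$
$X{\left(-86,-10 \right)} - g = 4 \left(-86\right) \left(-10\right)^{2} - -4158 = 4 \left(-86\right) 100 + 4158 = -34400 + 4158 = -30242$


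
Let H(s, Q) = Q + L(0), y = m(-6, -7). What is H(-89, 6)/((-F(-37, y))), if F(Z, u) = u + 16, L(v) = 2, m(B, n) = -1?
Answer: -8/15 ≈ -0.53333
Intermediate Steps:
y = -1
H(s, Q) = 2 + Q (H(s, Q) = Q + 2 = 2 + Q)
F(Z, u) = 16 + u
H(-89, 6)/((-F(-37, y))) = (2 + 6)/((-(16 - 1))) = 8/((-1*15)) = 8/(-15) = 8*(-1/15) = -8/15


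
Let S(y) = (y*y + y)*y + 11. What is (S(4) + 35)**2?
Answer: 15876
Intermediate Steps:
S(y) = 11 + y*(y + y**2) (S(y) = (y**2 + y)*y + 11 = (y + y**2)*y + 11 = y*(y + y**2) + 11 = 11 + y*(y + y**2))
(S(4) + 35)**2 = ((11 + 4**2 + 4**3) + 35)**2 = ((11 + 16 + 64) + 35)**2 = (91 + 35)**2 = 126**2 = 15876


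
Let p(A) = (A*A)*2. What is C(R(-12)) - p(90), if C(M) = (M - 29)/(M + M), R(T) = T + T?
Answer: -777547/48 ≈ -16199.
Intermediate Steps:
p(A) = 2*A**2 (p(A) = A**2*2 = 2*A**2)
R(T) = 2*T
C(M) = (-29 + M)/(2*M) (C(M) = (-29 + M)/((2*M)) = (-29 + M)*(1/(2*M)) = (-29 + M)/(2*M))
C(R(-12)) - p(90) = (-29 + 2*(-12))/(2*((2*(-12)))) - 2*90**2 = (1/2)*(-29 - 24)/(-24) - 2*8100 = (1/2)*(-1/24)*(-53) - 1*16200 = 53/48 - 16200 = -777547/48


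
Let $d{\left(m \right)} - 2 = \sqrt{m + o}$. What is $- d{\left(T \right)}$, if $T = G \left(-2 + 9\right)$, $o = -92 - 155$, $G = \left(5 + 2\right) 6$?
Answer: $-2 - \sqrt{47} \approx -8.8557$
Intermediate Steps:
$G = 42$ ($G = 7 \cdot 6 = 42$)
$o = -247$ ($o = -92 - 155 = -247$)
$T = 294$ ($T = 42 \left(-2 + 9\right) = 42 \cdot 7 = 294$)
$d{\left(m \right)} = 2 + \sqrt{-247 + m}$ ($d{\left(m \right)} = 2 + \sqrt{m - 247} = 2 + \sqrt{-247 + m}$)
$- d{\left(T \right)} = - (2 + \sqrt{-247 + 294}) = - (2 + \sqrt{47}) = -2 - \sqrt{47}$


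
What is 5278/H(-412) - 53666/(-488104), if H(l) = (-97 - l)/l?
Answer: -75813058211/10982340 ≈ -6903.2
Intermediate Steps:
H(l) = (-97 - l)/l
5278/H(-412) - 53666/(-488104) = 5278/(((-97 - 1*(-412))/(-412))) - 53666/(-488104) = 5278/((-(-97 + 412)/412)) - 53666*(-1/488104) = 5278/((-1/412*315)) + 26833/244052 = 5278/(-315/412) + 26833/244052 = 5278*(-412/315) + 26833/244052 = -310648/45 + 26833/244052 = -75813058211/10982340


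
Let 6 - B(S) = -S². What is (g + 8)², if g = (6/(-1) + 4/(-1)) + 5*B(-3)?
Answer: 5329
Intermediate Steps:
B(S) = 6 + S² (B(S) = 6 - (-1)*S² = 6 + S²)
g = 65 (g = (6/(-1) + 4/(-1)) + 5*(6 + (-3)²) = (6*(-1) + 4*(-1)) + 5*(6 + 9) = (-6 - 4) + 5*15 = -10 + 75 = 65)
(g + 8)² = (65 + 8)² = 73² = 5329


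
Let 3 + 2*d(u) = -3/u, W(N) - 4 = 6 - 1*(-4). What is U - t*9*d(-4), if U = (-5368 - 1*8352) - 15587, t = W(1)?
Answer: -116661/4 ≈ -29165.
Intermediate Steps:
W(N) = 14 (W(N) = 4 + (6 - 1*(-4)) = 4 + (6 + 4) = 4 + 10 = 14)
t = 14
d(u) = -3/2 - 3/(2*u) (d(u) = -3/2 + (-3/u)/2 = -3/2 - 3/(2*u))
U = -29307 (U = (-5368 - 8352) - 15587 = -13720 - 15587 = -29307)
U - t*9*d(-4) = -29307 - 14*9*(3/2)*(-1 - 1*(-4))/(-4) = -29307 - 126*(3/2)*(-¼)*(-1 + 4) = -29307 - 126*(3/2)*(-¼)*3 = -29307 - 126*(-9)/8 = -29307 - 1*(-567/4) = -29307 + 567/4 = -116661/4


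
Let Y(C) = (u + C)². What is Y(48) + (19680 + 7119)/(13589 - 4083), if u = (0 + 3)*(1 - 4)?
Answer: 14485425/9506 ≈ 1523.8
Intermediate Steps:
u = -9 (u = 3*(-3) = -9)
Y(C) = (-9 + C)²
Y(48) + (19680 + 7119)/(13589 - 4083) = (-9 + 48)² + (19680 + 7119)/(13589 - 4083) = 39² + 26799/9506 = 1521 + 26799*(1/9506) = 1521 + 26799/9506 = 14485425/9506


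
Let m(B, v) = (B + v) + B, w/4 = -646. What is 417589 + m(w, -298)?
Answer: 412123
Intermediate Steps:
w = -2584 (w = 4*(-646) = -2584)
m(B, v) = v + 2*B
417589 + m(w, -298) = 417589 + (-298 + 2*(-2584)) = 417589 + (-298 - 5168) = 417589 - 5466 = 412123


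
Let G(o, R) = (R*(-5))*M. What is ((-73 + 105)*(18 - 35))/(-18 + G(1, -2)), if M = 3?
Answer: -136/3 ≈ -45.333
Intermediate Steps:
G(o, R) = -15*R (G(o, R) = (R*(-5))*3 = -5*R*3 = -15*R)
((-73 + 105)*(18 - 35))/(-18 + G(1, -2)) = ((-73 + 105)*(18 - 35))/(-18 - 15*(-2)) = (32*(-17))/(-18 + 30) = -544/12 = (1/12)*(-544) = -136/3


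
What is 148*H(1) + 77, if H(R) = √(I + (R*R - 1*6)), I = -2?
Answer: 77 + 148*I*√7 ≈ 77.0 + 391.57*I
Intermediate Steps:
H(R) = √(-8 + R²) (H(R) = √(-2 + (R*R - 1*6)) = √(-2 + (R² - 6)) = √(-2 + (-6 + R²)) = √(-8 + R²))
148*H(1) + 77 = 148*√(-8 + 1²) + 77 = 148*√(-8 + 1) + 77 = 148*√(-7) + 77 = 148*(I*√7) + 77 = 148*I*√7 + 77 = 77 + 148*I*√7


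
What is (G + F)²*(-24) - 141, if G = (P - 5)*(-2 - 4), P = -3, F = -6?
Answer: -42477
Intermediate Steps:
G = 48 (G = (-3 - 5)*(-2 - 4) = -8*(-6) = 48)
(G + F)²*(-24) - 141 = (48 - 6)²*(-24) - 141 = 42²*(-24) - 141 = 1764*(-24) - 141 = -42336 - 141 = -42477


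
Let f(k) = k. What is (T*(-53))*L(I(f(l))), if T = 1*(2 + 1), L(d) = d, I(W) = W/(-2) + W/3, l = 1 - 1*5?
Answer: -106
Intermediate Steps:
l = -4 (l = 1 - 5 = -4)
I(W) = -W/6 (I(W) = W*(-½) + W*(⅓) = -W/2 + W/3 = -W/6)
T = 3 (T = 1*3 = 3)
(T*(-53))*L(I(f(l))) = (3*(-53))*(-⅙*(-4)) = -159*⅔ = -106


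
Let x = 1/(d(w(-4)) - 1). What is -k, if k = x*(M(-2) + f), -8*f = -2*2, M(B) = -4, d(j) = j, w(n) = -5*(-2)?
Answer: 7/18 ≈ 0.38889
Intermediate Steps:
w(n) = 10
x = 1/9 (x = 1/(10 - 1) = 1/9 ≈ 0.11111)
f = 1/2 (f = -(-1)*2/4 = -1/8*(-4) = 1/2 ≈ 0.50000)
k = -7/18 (k = (-4 + 1/2)/9 = (1/9)*(-7/2) = -7/18 ≈ -0.38889)
-k = -1*(-7/18) = 7/18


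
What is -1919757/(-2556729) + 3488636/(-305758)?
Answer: -198393232639/18612865371 ≈ -10.659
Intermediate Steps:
-1919757/(-2556729) + 3488636/(-305758) = -1919757*(-1/2556729) + 3488636*(-1/305758) = 91417/121749 - 1744318/152879 = -198393232639/18612865371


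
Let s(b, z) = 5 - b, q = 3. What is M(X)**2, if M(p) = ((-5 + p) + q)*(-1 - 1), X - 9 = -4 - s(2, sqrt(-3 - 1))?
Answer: 0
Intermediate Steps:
X = 2 (X = 9 + (-4 - (5 - 1*2)) = 9 + (-4 - (5 - 2)) = 9 + (-4 - 1*3) = 9 + (-4 - 3) = 9 - 7 = 2)
M(p) = 4 - 2*p (M(p) = ((-5 + p) + 3)*(-1 - 1) = (-2 + p)*(-2) = 4 - 2*p)
M(X)**2 = (4 - 2*2)**2 = (4 - 4)**2 = 0**2 = 0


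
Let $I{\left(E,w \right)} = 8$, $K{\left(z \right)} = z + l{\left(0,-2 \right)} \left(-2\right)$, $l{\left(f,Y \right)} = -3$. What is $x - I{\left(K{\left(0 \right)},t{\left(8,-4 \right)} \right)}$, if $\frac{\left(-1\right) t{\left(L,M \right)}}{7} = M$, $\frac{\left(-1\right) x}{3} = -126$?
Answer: $370$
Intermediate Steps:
$x = 378$ ($x = \left(-3\right) \left(-126\right) = 378$)
$t{\left(L,M \right)} = - 7 M$
$K{\left(z \right)} = 6 + z$ ($K{\left(z \right)} = z - -6 = z + 6 = 6 + z$)
$x - I{\left(K{\left(0 \right)},t{\left(8,-4 \right)} \right)} = 378 - 8 = 370$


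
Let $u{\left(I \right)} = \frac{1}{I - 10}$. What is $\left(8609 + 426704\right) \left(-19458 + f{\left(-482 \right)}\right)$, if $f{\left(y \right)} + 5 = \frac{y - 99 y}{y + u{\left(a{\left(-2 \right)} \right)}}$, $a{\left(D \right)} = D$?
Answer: $- \frac{49260144014831}{5785} \approx -8.5151 \cdot 10^{9}$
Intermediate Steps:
$u{\left(I \right)} = \frac{1}{-10 + I}$
$f{\left(y \right)} = -5 - \frac{98 y}{- \frac{1}{12} + y}$ ($f{\left(y \right)} = -5 + \frac{y - 99 y}{y + \frac{1}{-10 - 2}} = -5 + \frac{\left(-98\right) y}{y + \frac{1}{-12}} = -5 + \frac{\left(-98\right) y}{y - \frac{1}{12}} = -5 + \frac{\left(-98\right) y}{- \frac{1}{12} + y} = -5 - \frac{98 y}{- \frac{1}{12} + y}$)
$\left(8609 + 426704\right) \left(-19458 + f{\left(-482 \right)}\right) = \left(8609 + 426704\right) \left(-19458 + \frac{5 - -595752}{-1 + 12 \left(-482\right)}\right) = 435313 \left(-19458 + \frac{5 + 595752}{-1 - 5784}\right) = 435313 \left(-19458 + \frac{1}{-5785} \cdot 595757\right) = 435313 \left(-19458 - \frac{595757}{5785}\right) = 435313 \left(- \frac{113160287}{5785}\right) = - \frac{49260144014831}{5785}$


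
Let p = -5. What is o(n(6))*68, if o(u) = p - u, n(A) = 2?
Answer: -476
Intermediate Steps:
o(u) = -5 - u
o(n(6))*68 = (-5 - 1*2)*68 = (-5 - 2)*68 = -7*68 = -476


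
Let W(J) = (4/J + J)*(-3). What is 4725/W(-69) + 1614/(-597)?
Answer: 3812551/189647 ≈ 20.103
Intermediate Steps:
W(J) = -12/J - 3*J (W(J) = (J + 4/J)*(-3) = -12/J - 3*J)
4725/W(-69) + 1614/(-597) = 4725/(-12/(-69) - 3*(-69)) + 1614/(-597) = 4725/(-12*(-1/69) + 207) + 1614*(-1/597) = 4725/(4/23 + 207) - 538/199 = 4725/(4765/23) - 538/199 = 4725*(23/4765) - 538/199 = 21735/953 - 538/199 = 3812551/189647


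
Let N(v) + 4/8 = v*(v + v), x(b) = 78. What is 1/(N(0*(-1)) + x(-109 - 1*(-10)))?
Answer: 2/155 ≈ 0.012903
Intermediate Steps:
N(v) = -½ + 2*v² (N(v) = -½ + v*(v + v) = -½ + v*(2*v) = -½ + 2*v²)
1/(N(0*(-1)) + x(-109 - 1*(-10))) = 1/((-½ + 2*(0*(-1))²) + 78) = 1/((-½ + 2*0²) + 78) = 1/((-½ + 2*0) + 78) = 1/((-½ + 0) + 78) = 1/(-½ + 78) = 1/(155/2) = 2/155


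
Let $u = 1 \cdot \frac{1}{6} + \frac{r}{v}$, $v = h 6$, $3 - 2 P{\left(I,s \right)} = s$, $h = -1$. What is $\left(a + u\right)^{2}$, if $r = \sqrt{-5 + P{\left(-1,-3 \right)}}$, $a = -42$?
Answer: $\frac{\left(251 + i \sqrt{2}\right)^{2}}{36} \approx 1750.0 + 19.72 i$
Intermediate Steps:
$P{\left(I,s \right)} = \frac{3}{2} - \frac{s}{2}$
$v = -6$ ($v = \left(-1\right) 6 = -6$)
$r = i \sqrt{2}$ ($r = \sqrt{-5 + \left(\frac{3}{2} - - \frac{3}{2}\right)} = \sqrt{-5 + \left(\frac{3}{2} + \frac{3}{2}\right)} = \sqrt{-5 + 3} = \sqrt{-2} = i \sqrt{2} \approx 1.4142 i$)
$u = \frac{1}{6} - \frac{i \sqrt{2}}{6}$ ($u = 1 \cdot \frac{1}{6} + \frac{i \sqrt{2}}{-6} = 1 \cdot \frac{1}{6} + i \sqrt{2} \left(- \frac{1}{6}\right) = \frac{1}{6} - \frac{i \sqrt{2}}{6} \approx 0.16667 - 0.2357 i$)
$\left(a + u\right)^{2} = \left(-42 + \left(\frac{1}{6} - \frac{i \sqrt{2}}{6}\right)\right)^{2} = \left(- \frac{251}{6} - \frac{i \sqrt{2}}{6}\right)^{2}$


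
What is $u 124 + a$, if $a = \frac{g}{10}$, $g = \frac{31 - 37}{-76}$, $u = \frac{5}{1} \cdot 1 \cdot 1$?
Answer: $\frac{235603}{380} \approx 620.01$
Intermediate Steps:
$u = 5$ ($u = 5 \cdot 1 \cdot 1 \cdot 1 = 5 \cdot 1 \cdot 1 = 5 \cdot 1 = 5$)
$g = \frac{3}{38}$ ($g = \left(31 - 37\right) \left(- \frac{1}{76}\right) = \left(-6\right) \left(- \frac{1}{76}\right) = \frac{3}{38} \approx 0.078947$)
$a = \frac{3}{380}$ ($a = \frac{3}{38 \cdot 10} = \frac{3}{38} \cdot \frac{1}{10} = \frac{3}{380} \approx 0.0078947$)
$u 124 + a = 5 \cdot 124 + \frac{3}{380} = 620 + \frac{3}{380} = \frac{235603}{380}$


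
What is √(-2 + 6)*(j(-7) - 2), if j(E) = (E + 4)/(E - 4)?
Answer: -38/11 ≈ -3.4545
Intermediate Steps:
j(E) = (4 + E)/(-4 + E)
√(-2 + 6)*(j(-7) - 2) = √(-2 + 6)*((4 - 7)/(-4 - 7) - 2) = √4*(-3/(-11) - 2) = 2*(-1/11*(-3) - 2) = 2*(3/11 - 2) = 2*(-19/11) = -38/11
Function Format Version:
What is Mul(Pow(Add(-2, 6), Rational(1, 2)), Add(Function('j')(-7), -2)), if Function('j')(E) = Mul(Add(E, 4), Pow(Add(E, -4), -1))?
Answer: Rational(-38, 11) ≈ -3.4545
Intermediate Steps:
Function('j')(E) = Mul(Pow(Add(-4, E), -1), Add(4, E)) (Function('j')(E) = Mul(Add(4, E), Pow(Add(-4, E), -1)) = Mul(Pow(Add(-4, E), -1), Add(4, E)))
Mul(Pow(Add(-2, 6), Rational(1, 2)), Add(Function('j')(-7), -2)) = Mul(Pow(Add(-2, 6), Rational(1, 2)), Add(Mul(Pow(Add(-4, -7), -1), Add(4, -7)), -2)) = Mul(Pow(4, Rational(1, 2)), Add(Mul(Pow(-11, -1), -3), -2)) = Mul(2, Add(Mul(Rational(-1, 11), -3), -2)) = Mul(2, Add(Rational(3, 11), -2)) = Mul(2, Rational(-19, 11)) = Rational(-38, 11)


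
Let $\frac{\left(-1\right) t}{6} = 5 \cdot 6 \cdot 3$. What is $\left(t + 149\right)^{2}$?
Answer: $152881$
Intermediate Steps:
$t = -540$ ($t = - 6 \cdot 5 \cdot 6 \cdot 3 = - 6 \cdot 30 \cdot 3 = \left(-6\right) 90 = -540$)
$\left(t + 149\right)^{2} = \left(-540 + 149\right)^{2} = \left(-391\right)^{2} = 152881$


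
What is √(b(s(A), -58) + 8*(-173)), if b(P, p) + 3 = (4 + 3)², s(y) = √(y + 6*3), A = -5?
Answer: I*√1338 ≈ 36.579*I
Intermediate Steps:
s(y) = √(18 + y) (s(y) = √(y + 18) = √(18 + y))
b(P, p) = 46 (b(P, p) = -3 + (4 + 3)² = -3 + 7² = -3 + 49 = 46)
√(b(s(A), -58) + 8*(-173)) = √(46 + 8*(-173)) = √(46 - 1384) = √(-1338) = I*√1338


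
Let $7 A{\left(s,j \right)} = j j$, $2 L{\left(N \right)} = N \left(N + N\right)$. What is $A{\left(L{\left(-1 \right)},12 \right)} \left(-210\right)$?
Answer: $-4320$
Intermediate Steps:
$L{\left(N \right)} = N^{2}$ ($L{\left(N \right)} = \frac{N \left(N + N\right)}{2} = \frac{N 2 N}{2} = \frac{2 N^{2}}{2} = N^{2}$)
$A{\left(s,j \right)} = \frac{j^{2}}{7}$ ($A{\left(s,j \right)} = \frac{j j}{7} = \frac{j^{2}}{7}$)
$A{\left(L{\left(-1 \right)},12 \right)} \left(-210\right) = \frac{12^{2}}{7} \left(-210\right) = \frac{1}{7} \cdot 144 \left(-210\right) = \frac{144}{7} \left(-210\right) = -4320$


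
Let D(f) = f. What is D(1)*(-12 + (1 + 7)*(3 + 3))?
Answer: 36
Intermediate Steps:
D(1)*(-12 + (1 + 7)*(3 + 3)) = 1*(-12 + (1 + 7)*(3 + 3)) = 1*(-12 + 8*6) = 1*(-12 + 48) = 1*36 = 36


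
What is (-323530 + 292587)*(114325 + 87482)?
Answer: -6244514001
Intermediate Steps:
(-323530 + 292587)*(114325 + 87482) = -30943*201807 = -6244514001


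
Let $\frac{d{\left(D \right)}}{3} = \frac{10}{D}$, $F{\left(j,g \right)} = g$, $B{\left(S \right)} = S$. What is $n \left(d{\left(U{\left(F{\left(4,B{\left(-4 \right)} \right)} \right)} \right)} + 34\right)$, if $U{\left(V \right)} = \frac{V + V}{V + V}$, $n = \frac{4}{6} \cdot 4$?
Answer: $\frac{512}{3} \approx 170.67$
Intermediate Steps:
$n = \frac{8}{3}$ ($n = 4 \cdot \frac{1}{6} \cdot 4 = \frac{2}{3} \cdot 4 = \frac{8}{3} \approx 2.6667$)
$U{\left(V \right)} = 1$ ($U{\left(V \right)} = \frac{2 V}{2 V} = 2 V \frac{1}{2 V} = 1$)
$d{\left(D \right)} = \frac{30}{D}$ ($d{\left(D \right)} = 3 \frac{10}{D} = \frac{30}{D}$)
$n \left(d{\left(U{\left(F{\left(4,B{\left(-4 \right)} \right)} \right)} \right)} + 34\right) = \frac{8 \left(\frac{30}{1} + 34\right)}{3} = \frac{8 \left(30 \cdot 1 + 34\right)}{3} = \frac{8 \left(30 + 34\right)}{3} = \frac{8}{3} \cdot 64 = \frac{512}{3}$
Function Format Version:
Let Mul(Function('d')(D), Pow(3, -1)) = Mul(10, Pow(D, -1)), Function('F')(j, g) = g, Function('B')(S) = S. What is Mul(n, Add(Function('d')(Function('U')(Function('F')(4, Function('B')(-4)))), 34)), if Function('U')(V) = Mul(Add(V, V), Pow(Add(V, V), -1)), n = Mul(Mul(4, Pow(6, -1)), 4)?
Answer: Rational(512, 3) ≈ 170.67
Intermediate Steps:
n = Rational(8, 3) (n = Mul(Mul(4, Rational(1, 6)), 4) = Mul(Rational(2, 3), 4) = Rational(8, 3) ≈ 2.6667)
Function('U')(V) = 1 (Function('U')(V) = Mul(Mul(2, V), Pow(Mul(2, V), -1)) = Mul(Mul(2, V), Mul(Rational(1, 2), Pow(V, -1))) = 1)
Function('d')(D) = Mul(30, Pow(D, -1)) (Function('d')(D) = Mul(3, Mul(10, Pow(D, -1))) = Mul(30, Pow(D, -1)))
Mul(n, Add(Function('d')(Function('U')(Function('F')(4, Function('B')(-4)))), 34)) = Mul(Rational(8, 3), Add(Mul(30, Pow(1, -1)), 34)) = Mul(Rational(8, 3), Add(Mul(30, 1), 34)) = Mul(Rational(8, 3), Add(30, 34)) = Mul(Rational(8, 3), 64) = Rational(512, 3)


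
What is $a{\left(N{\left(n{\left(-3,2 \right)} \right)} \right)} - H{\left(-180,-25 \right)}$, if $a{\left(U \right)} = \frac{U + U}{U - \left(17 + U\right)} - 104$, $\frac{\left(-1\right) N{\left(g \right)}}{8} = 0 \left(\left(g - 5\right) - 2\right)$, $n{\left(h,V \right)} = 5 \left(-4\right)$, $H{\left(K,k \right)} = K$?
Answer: $76$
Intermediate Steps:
$n{\left(h,V \right)} = -20$
$N{\left(g \right)} = 0$ ($N{\left(g \right)} = - 8 \cdot 0 \left(\left(g - 5\right) - 2\right) = - 8 \cdot 0 \left(\left(-5 + g\right) - 2\right) = - 8 \cdot 0 \left(-7 + g\right) = \left(-8\right) 0 = 0$)
$a{\left(U \right)} = -104 - \frac{2 U}{17}$ ($a{\left(U \right)} = \frac{2 U}{-17} - 104 = 2 U \left(- \frac{1}{17}\right) - 104 = - \frac{2 U}{17} - 104 = -104 - \frac{2 U}{17}$)
$a{\left(N{\left(n{\left(-3,2 \right)} \right)} \right)} - H{\left(-180,-25 \right)} = \left(-104 - 0\right) - -180 = \left(-104 + 0\right) + 180 = -104 + 180 = 76$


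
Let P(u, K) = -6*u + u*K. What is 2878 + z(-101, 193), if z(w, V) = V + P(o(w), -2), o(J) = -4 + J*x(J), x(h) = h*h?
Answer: 8245511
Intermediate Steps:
x(h) = h**2
o(J) = -4 + J**3 (o(J) = -4 + J*J**2 = -4 + J**3)
P(u, K) = -6*u + K*u
z(w, V) = 32 + V - 8*w**3 (z(w, V) = V + (-4 + w**3)*(-6 - 2) = V + (-4 + w**3)*(-8) = V + (32 - 8*w**3) = 32 + V - 8*w**3)
2878 + z(-101, 193) = 2878 + (32 + 193 - 8*(-101)**3) = 2878 + (32 + 193 - 8*(-1030301)) = 2878 + (32 + 193 + 8242408) = 2878 + 8242633 = 8245511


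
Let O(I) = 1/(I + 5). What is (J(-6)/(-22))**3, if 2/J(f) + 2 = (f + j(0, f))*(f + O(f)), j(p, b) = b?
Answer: -1/733870808 ≈ -1.3626e-9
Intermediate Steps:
O(I) = 1/(5 + I)
J(f) = 2/(-2 + 2*f*(f + 1/(5 + f))) (J(f) = 2/(-2 + (f + f)*(f + 1/(5 + f))) = 2/(-2 + (2*f)*(f + 1/(5 + f))) = 2/(-2 + 2*f*(f + 1/(5 + f))))
(J(-6)/(-22))**3 = (((5 - 6)/(-6 + (-1 + (-6)**2)*(5 - 6)))/(-22))**3 = ((-1/(-6 + (-1 + 36)*(-1)))*(-1/22))**3 = ((-1/(-6 + 35*(-1)))*(-1/22))**3 = ((-1/(-6 - 35))*(-1/22))**3 = ((-1/(-41))*(-1/22))**3 = (-1/41*(-1)*(-1/22))**3 = ((1/41)*(-1/22))**3 = (-1/902)**3 = -1/733870808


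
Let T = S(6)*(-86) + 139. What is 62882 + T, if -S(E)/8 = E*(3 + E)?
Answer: 100173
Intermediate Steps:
S(E) = -8*E*(3 + E)
T = 37291 (T = -8*6*(3 + 6)*(-86) + 139 = -8*6*9*(-86) + 139 = -432*(-86) + 139 = 37152 + 139 = 37291)
62882 + T = 62882 + 37291 = 100173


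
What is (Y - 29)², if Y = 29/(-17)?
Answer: 272484/289 ≈ 942.85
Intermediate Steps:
Y = -29/17 (Y = 29*(-1/17) = -29/17 ≈ -1.7059)
(Y - 29)² = (-29/17 - 29)² = (-522/17)² = 272484/289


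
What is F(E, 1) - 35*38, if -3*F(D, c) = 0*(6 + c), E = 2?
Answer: -1330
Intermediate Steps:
F(D, c) = 0 (F(D, c) = -0*(6 + c) = -⅓*0 = 0)
F(E, 1) - 35*38 = 0 - 35*38 = 0 - 1330 = -1330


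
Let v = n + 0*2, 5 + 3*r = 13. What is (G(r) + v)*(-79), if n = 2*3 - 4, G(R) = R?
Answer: -1106/3 ≈ -368.67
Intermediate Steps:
r = 8/3 (r = -5/3 + (⅓)*13 = -5/3 + 13/3 = 8/3 ≈ 2.6667)
n = 2 (n = 6 - 4 = 2)
v = 2 (v = 2 + 0*2 = 2 + 0 = 2)
(G(r) + v)*(-79) = (8/3 + 2)*(-79) = (14/3)*(-79) = -1106/3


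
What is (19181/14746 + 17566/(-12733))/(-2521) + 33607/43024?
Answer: 7954171383831279/10182598117093136 ≈ 0.78115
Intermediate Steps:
(19181/14746 + 17566/(-12733))/(-2521) + 33607/43024 = (19181*(1/14746) + 17566*(-1/12733))*(-1/2521) + 33607*(1/43024) = (19181/14746 - 17566/12733)*(-1/2521) + 33607/43024 = -14796563/187760818*(-1/2521) + 33607/43024 = 14796563/473345022178 + 33607/43024 = 7954171383831279/10182598117093136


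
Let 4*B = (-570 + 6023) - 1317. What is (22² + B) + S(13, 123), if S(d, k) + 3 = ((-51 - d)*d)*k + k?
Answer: -100698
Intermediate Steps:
S(d, k) = -3 + k + d*k*(-51 - d) (S(d, k) = -3 + (((-51 - d)*d)*k + k) = -3 + ((d*(-51 - d))*k + k) = -3 + (d*k*(-51 - d) + k) = -3 + (k + d*k*(-51 - d)) = -3 + k + d*k*(-51 - d))
B = 1034 (B = ((-570 + 6023) - 1317)/4 = (5453 - 1317)/4 = (¼)*4136 = 1034)
(22² + B) + S(13, 123) = (22² + 1034) + (-3 + 123 - 1*123*13² - 51*13*123) = (484 + 1034) + (-3 + 123 - 1*123*169 - 81549) = 1518 + (-3 + 123 - 20787 - 81549) = 1518 - 102216 = -100698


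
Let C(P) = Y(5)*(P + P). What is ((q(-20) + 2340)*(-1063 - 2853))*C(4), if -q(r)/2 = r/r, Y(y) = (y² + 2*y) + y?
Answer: -2929794560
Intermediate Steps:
Y(y) = y² + 3*y
C(P) = 80*P (C(P) = (5*(3 + 5))*(P + P) = (5*8)*(2*P) = 40*(2*P) = 80*P)
q(r) = -2 (q(r) = -2*r/r = -2*1 = -2)
((q(-20) + 2340)*(-1063 - 2853))*C(4) = ((-2 + 2340)*(-1063 - 2853))*(80*4) = (2338*(-3916))*320 = -9155608*320 = -2929794560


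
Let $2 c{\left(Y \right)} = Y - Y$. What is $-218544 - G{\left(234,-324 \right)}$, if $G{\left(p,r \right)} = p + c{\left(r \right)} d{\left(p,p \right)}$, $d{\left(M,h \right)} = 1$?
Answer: $-218778$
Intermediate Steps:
$c{\left(Y \right)} = 0$ ($c{\left(Y \right)} = \frac{Y - Y}{2} = \frac{1}{2} \cdot 0 = 0$)
$G{\left(p,r \right)} = p$ ($G{\left(p,r \right)} = p + 0 \cdot 1 = p + 0 = p$)
$-218544 - G{\left(234,-324 \right)} = -218544 - 234 = -218778$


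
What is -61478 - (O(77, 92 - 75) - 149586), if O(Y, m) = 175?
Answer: 87933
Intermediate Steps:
-61478 - (O(77, 92 - 75) - 149586) = -61478 - (175 - 149586) = -61478 - 1*(-149411) = -61478 + 149411 = 87933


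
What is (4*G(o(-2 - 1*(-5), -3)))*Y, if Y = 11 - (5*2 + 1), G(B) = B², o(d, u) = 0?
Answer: 0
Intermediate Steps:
Y = 0 (Y = 11 - (10 + 1) = 11 - 1*11 = 11 - 11 = 0)
(4*G(o(-2 - 1*(-5), -3)))*Y = (4*0²)*0 = (4*0)*0 = 0*0 = 0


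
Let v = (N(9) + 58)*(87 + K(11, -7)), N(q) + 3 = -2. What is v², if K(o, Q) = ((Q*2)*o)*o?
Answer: 7254099241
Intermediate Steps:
N(q) = -5 (N(q) = -3 - 2 = -5)
K(o, Q) = 2*Q*o² (K(o, Q) = ((2*Q)*o)*o = (2*Q*o)*o = 2*Q*o²)
v = -85171 (v = (-5 + 58)*(87 + 2*(-7)*11²) = 53*(87 + 2*(-7)*121) = 53*(87 - 1694) = 53*(-1607) = -85171)
v² = (-85171)² = 7254099241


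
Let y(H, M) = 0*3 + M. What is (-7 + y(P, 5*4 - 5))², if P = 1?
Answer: 64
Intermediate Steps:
y(H, M) = M (y(H, M) = 0 + M = M)
(-7 + y(P, 5*4 - 5))² = (-7 + (5*4 - 5))² = (-7 + (20 - 5))² = (-7 + 15)² = 8² = 64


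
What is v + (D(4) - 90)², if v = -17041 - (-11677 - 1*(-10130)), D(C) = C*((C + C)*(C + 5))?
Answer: 23710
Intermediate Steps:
D(C) = 2*C²*(5 + C) (D(C) = C*((2*C)*(5 + C)) = C*(2*C*(5 + C)) = 2*C²*(5 + C))
v = -15494 (v = -17041 - (-11677 + 10130) = -17041 - 1*(-1547) = -17041 + 1547 = -15494)
v + (D(4) - 90)² = -15494 + (2*4²*(5 + 4) - 90)² = -15494 + (2*16*9 - 90)² = -15494 + (288 - 90)² = -15494 + 198² = -15494 + 39204 = 23710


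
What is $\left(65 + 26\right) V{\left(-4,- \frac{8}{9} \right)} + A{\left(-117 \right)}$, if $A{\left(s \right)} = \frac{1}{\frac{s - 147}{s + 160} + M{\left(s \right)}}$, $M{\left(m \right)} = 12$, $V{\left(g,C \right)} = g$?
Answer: $- \frac{91685}{252} \approx -363.83$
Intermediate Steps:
$A{\left(s \right)} = \frac{1}{12 + \frac{-147 + s}{160 + s}}$ ($A{\left(s \right)} = \frac{1}{\frac{s - 147}{s + 160} + 12} = \frac{1}{\frac{-147 + s}{160 + s} + 12} = \frac{1}{12 + \frac{-147 + s}{160 + s}}$)
$\left(65 + 26\right) V{\left(-4,- \frac{8}{9} \right)} + A{\left(-117 \right)} = \left(65 + 26\right) \left(-4\right) + \frac{160 - 117}{1773 + 13 \left(-117\right)} = 91 \left(-4\right) + \frac{1}{1773 - 1521} \cdot 43 = -364 + \frac{1}{252} \cdot 43 = -364 + \frac{43}{252} = - \frac{91685}{252}$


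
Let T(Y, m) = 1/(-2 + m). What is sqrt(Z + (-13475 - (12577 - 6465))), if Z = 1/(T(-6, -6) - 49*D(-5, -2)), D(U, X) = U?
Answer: 5*I*sqrt(3006745683)/1959 ≈ 139.95*I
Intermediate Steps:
Z = 8/1959 (Z = 1/(1/(-2 - 6) - 49*(-5)) = 1/(1/(-8) + 245) = 1/(-1/8 + 245) = 1/(1959/8) = 8/1959 ≈ 0.0040837)
sqrt(Z + (-13475 - (12577 - 6465))) = sqrt(8/1959 + (-13475 - (12577 - 6465))) = sqrt(8/1959 + (-13475 - 1*6112)) = sqrt(8/1959 + (-13475 - 6112)) = sqrt(8/1959 - 19587) = sqrt(-38370925/1959) = 5*I*sqrt(3006745683)/1959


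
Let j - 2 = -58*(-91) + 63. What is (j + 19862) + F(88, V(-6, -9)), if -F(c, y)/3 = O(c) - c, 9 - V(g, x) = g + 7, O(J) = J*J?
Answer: 2237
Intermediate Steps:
O(J) = J**2
V(g, x) = 2 - g (V(g, x) = 9 - (g + 7) = 9 - (7 + g) = 9 + (-7 - g) = 2 - g)
F(c, y) = -3*c**2 + 3*c (F(c, y) = -3*(c**2 - c) = -3*c**2 + 3*c)
j = 5343 (j = 2 + (-58*(-91) + 63) = 2 + (5278 + 63) = 2 + 5341 = 5343)
(j + 19862) + F(88, V(-6, -9)) = (5343 + 19862) + 3*88*(1 - 1*88) = 25205 + 3*88*(1 - 88) = 25205 + 3*88*(-87) = 25205 - 22968 = 2237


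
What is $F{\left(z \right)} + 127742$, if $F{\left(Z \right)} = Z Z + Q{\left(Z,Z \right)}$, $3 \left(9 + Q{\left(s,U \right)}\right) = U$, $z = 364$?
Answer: $\frac{781051}{3} \approx 2.6035 \cdot 10^{5}$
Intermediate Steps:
$Q{\left(s,U \right)} = -9 + \frac{U}{3}$
$F{\left(Z \right)} = -9 + Z^{2} + \frac{Z}{3}$ ($F{\left(Z \right)} = Z Z + \left(-9 + \frac{Z}{3}\right) = Z^{2} + \left(-9 + \frac{Z}{3}\right) = -9 + Z^{2} + \frac{Z}{3}$)
$F{\left(z \right)} + 127742 = \left(-9 + 364^{2} + \frac{1}{3} \cdot 364\right) + 127742 = \left(-9 + 132496 + \frac{364}{3}\right) + 127742 = \frac{397825}{3} + 127742 = \frac{781051}{3}$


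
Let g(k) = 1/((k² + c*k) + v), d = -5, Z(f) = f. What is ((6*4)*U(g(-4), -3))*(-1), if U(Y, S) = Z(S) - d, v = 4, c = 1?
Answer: -48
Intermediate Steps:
g(k) = 1/(4 + k + k²) (g(k) = 1/((k² + 1*k) + 4) = 1/((k² + k) + 4) = 1/((k + k²) + 4) = 1/(4 + k + k²))
U(Y, S) = 5 + S (U(Y, S) = S - 1*(-5) = S + 5 = 5 + S)
((6*4)*U(g(-4), -3))*(-1) = ((6*4)*(5 - 3))*(-1) = (24*2)*(-1) = 48*(-1) = -48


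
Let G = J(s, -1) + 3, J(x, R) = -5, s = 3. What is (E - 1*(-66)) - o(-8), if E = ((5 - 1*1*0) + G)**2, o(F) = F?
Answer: 83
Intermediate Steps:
G = -2 (G = -5 + 3 = -2)
E = 9 (E = ((5 - 1*1*0) - 2)**2 = ((5 - 1*0) - 2)**2 = ((5 + 0) - 2)**2 = (5 - 2)**2 = 3**2 = 9)
(E - 1*(-66)) - o(-8) = (9 - 1*(-66)) - 1*(-8) = (9 + 66) + 8 = 75 + 8 = 83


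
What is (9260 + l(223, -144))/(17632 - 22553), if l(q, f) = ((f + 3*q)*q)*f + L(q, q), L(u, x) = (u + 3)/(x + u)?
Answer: 3757447307/1097383 ≈ 3424.0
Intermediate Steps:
L(u, x) = (3 + u)/(u + x)
l(q, f) = (3 + q)/(2*q) + f*q*(f + 3*q) (l(q, f) = ((f + 3*q)*q)*f + (3 + q)/(q + q) = (q*(f + 3*q))*f + (3 + q)/((2*q)) = f*q*(f + 3*q) + (1/(2*q))*(3 + q) = f*q*(f + 3*q) + (3 + q)/(2*q) = (3 + q)/(2*q) + f*q*(f + 3*q))
(9260 + l(223, -144))/(17632 - 22553) = (9260 + (1/2)*(3 + 223 + 2*(-144)*223**2*(-144 + 3*223))/223)/(17632 - 22553) = (9260 + (1/2)*(1/223)*(3 + 223 + 2*(-144)*49729*(-144 + 669)))/(-4921) = (9260 + (1/2)*(1/223)*(3 + 223 + 2*(-144)*49729*525))*(-1/4921) = (9260 + (1/2)*(1/223)*(3 + 223 - 7519024800))*(-1/4921) = (9260 + (1/2)*(1/223)*(-7519024574))*(-1/4921) = (9260 - 3759512287/223)*(-1/4921) = -3757447307/223*(-1/4921) = 3757447307/1097383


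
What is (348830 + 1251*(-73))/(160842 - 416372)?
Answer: -257507/255530 ≈ -1.0077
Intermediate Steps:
(348830 + 1251*(-73))/(160842 - 416372) = (348830 - 91323)/(-255530) = 257507*(-1/255530) = -257507/255530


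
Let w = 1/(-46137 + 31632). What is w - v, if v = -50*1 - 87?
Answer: 1987184/14505 ≈ 137.00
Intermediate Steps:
v = -137 (v = -50 - 87 = -137)
w = -1/14505 (w = 1/(-14505) = -1/14505 ≈ -6.8942e-5)
w - v = -1/14505 - 1*(-137) = -1/14505 + 137 = 1987184/14505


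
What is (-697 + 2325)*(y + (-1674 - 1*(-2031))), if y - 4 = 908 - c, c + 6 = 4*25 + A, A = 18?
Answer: 1883596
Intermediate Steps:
c = 112 (c = -6 + (4*25 + 18) = -6 + (100 + 18) = -6 + 118 = 112)
y = 800 (y = 4 + (908 - 1*112) = 4 + (908 - 112) = 4 + 796 = 800)
(-697 + 2325)*(y + (-1674 - 1*(-2031))) = (-697 + 2325)*(800 + (-1674 - 1*(-2031))) = 1628*(800 + (-1674 + 2031)) = 1628*(800 + 357) = 1628*1157 = 1883596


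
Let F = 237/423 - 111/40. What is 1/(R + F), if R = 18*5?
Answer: 5640/495109 ≈ 0.011391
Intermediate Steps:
R = 90
F = -12491/5640 (F = 237*(1/423) - 111*1/40 = 79/141 - 111/40 = -12491/5640 ≈ -2.2147)
1/(R + F) = 1/(90 - 12491/5640) = 1/(495109/5640) = 5640/495109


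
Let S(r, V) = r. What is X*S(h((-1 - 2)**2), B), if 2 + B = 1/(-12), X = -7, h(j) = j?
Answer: -63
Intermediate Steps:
B = -25/12 (B = -2 + 1/(-12) = -2 - 1/12 = -25/12 ≈ -2.0833)
X*S(h((-1 - 2)**2), B) = -7*(-1 - 2)**2 = -7*(-3)**2 = -7*9 = -63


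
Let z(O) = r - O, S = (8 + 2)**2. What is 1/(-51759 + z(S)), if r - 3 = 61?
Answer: -1/51795 ≈ -1.9307e-5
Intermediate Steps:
r = 64 (r = 3 + 61 = 64)
S = 100 (S = 10**2 = 100)
z(O) = 64 - O
1/(-51759 + z(S)) = 1/(-51759 + (64 - 1*100)) = 1/(-51759 + (64 - 100)) = 1/(-51759 - 36) = 1/(-51795) = -1/51795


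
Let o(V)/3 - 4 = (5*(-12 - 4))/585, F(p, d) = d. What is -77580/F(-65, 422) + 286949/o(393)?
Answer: 2343770241/95372 ≈ 24575.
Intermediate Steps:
o(V) = 452/39 (o(V) = 12 + 3*((5*(-12 - 4))/585) = 12 + 3*((5*(-16))*(1/585)) = 12 + 3*(-80*1/585) = 12 + 3*(-16/117) = 12 - 16/39 = 452/39)
-77580/F(-65, 422) + 286949/o(393) = -77580/422 + 286949/(452/39) = -77580*1/422 + 286949*(39/452) = -38790/211 + 11191011/452 = 2343770241/95372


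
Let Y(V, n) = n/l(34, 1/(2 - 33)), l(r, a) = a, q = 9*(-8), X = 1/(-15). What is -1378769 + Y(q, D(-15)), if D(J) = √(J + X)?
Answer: -1378769 - 31*I*√3390/15 ≈ -1.3788e+6 - 120.33*I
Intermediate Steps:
X = -1/15 ≈ -0.066667
q = -72
D(J) = √(-1/15 + J) (D(J) = √(J - 1/15) = √(-1/15 + J))
Y(V, n) = -31*n (Y(V, n) = n/(1/(2 - 33)) = n/(1/(-31)) = n/(-1/31) = n*(-31) = -31*n)
-1378769 + Y(q, D(-15)) = -1378769 - 31*√(-15 + 225*(-15))/15 = -1378769 - 31*√(-15 - 3375)/15 = -1378769 - 31*√(-3390)/15 = -1378769 - 31*I*√3390/15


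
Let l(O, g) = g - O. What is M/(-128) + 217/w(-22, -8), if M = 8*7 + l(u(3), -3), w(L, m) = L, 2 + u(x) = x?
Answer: -3615/352 ≈ -10.270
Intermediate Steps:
u(x) = -2 + x
M = 52 (M = 8*7 + (-3 - (-2 + 3)) = 56 + (-3 - 1*1) = 56 + (-3 - 1) = 56 - 4 = 52)
M/(-128) + 217/w(-22, -8) = 52/(-128) + 217/(-22) = 52*(-1/128) + 217*(-1/22) = -13/32 - 217/22 = -3615/352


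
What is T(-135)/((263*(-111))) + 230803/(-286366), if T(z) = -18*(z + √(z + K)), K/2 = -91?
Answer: -2477900453/2786627546 + 6*I*√317/9731 ≈ -0.88921 + 0.010978*I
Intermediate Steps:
K = -182 (K = 2*(-91) = -182)
T(z) = -18*z - 18*√(-182 + z) (T(z) = -18*(z + √(z - 182)) = -18*(z + √(-182 + z)) = -18*z - 18*√(-182 + z))
T(-135)/((263*(-111))) + 230803/(-286366) = (-18*(-135) - 18*√(-182 - 135))/((263*(-111))) + 230803/(-286366) = (2430 - 18*I*√317)/(-29193) + 230803*(-1/286366) = (2430 - 18*I*√317)*(-1/29193) - 230803/286366 = (-810/9731 + 6*I*√317/9731) - 230803/286366 = -2477900453/2786627546 + 6*I*√317/9731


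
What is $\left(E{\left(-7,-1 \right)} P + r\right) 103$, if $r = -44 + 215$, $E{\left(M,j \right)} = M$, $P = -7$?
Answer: $22660$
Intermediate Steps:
$r = 171$
$\left(E{\left(-7,-1 \right)} P + r\right) 103 = \left(\left(-7\right) \left(-7\right) + 171\right) 103 = \left(49 + 171\right) 103 = 220 \cdot 103 = 22660$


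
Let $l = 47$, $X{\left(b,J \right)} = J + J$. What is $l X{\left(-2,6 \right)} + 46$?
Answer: $610$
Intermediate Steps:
$X{\left(b,J \right)} = 2 J$
$l X{\left(-2,6 \right)} + 46 = 47 \cdot 2 \cdot 6 + 46 = 47 \cdot 12 + 46 = 564 + 46 = 610$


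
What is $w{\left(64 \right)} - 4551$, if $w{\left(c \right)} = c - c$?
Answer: $-4551$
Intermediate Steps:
$w{\left(c \right)} = 0$
$w{\left(64 \right)} - 4551 = 0 - 4551 = -4551$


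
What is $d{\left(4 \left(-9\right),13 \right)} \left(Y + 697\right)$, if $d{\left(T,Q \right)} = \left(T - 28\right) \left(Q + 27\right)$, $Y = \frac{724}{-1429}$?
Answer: $- \frac{2547939840}{1429} \approx -1.783 \cdot 10^{6}$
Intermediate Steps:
$Y = - \frac{724}{1429}$ ($Y = 724 \left(- \frac{1}{1429}\right) = - \frac{724}{1429} \approx -0.50665$)
$d{\left(T,Q \right)} = \left(-28 + T\right) \left(27 + Q\right)$
$d{\left(4 \left(-9\right),13 \right)} \left(Y + 697\right) = \left(-756 - 364 + 27 \cdot 4 \left(-9\right) + 13 \cdot 4 \left(-9\right)\right) \left(- \frac{724}{1429} + 697\right) = \left(-756 - 364 + 27 \left(-36\right) + 13 \left(-36\right)\right) \frac{995289}{1429} = \left(-756 - 364 - 972 - 468\right) \frac{995289}{1429} = \left(-2560\right) \frac{995289}{1429} = - \frac{2547939840}{1429}$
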